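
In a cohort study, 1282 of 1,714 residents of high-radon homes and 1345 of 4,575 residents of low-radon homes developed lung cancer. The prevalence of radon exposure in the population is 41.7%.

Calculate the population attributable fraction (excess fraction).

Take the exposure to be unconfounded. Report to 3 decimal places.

PAF ≈ 0.392

p₁ = P(outcome | exposed) = 1282/1714 = 0.74796
p₀ = P(outcome | unexposed) = 1345/4575 = 0.29399
Overall risk P(Y=1) = π·p₁ + (1−π)·p₀ = 0.417×0.74796 + 0.583×0.29399 = 0.48329.
Under exogeneity, PAF = [P(Y=1) − p₀] / P(Y=1).
PAF = (0.48329 − 0.29399) / 0.48329 ≈ 0.3917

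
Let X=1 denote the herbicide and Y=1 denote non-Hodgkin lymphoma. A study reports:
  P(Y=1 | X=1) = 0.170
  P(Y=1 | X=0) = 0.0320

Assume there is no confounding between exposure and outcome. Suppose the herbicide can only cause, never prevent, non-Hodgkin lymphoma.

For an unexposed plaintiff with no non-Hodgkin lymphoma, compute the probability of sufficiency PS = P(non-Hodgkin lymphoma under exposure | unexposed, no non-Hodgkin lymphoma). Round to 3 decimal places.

PS ≈ 0.143

Let p₁ = 0.17, p₀ = 0.032.
Under exogeneity and monotonicity, PS = (p₁ − p₀) / (1 − p₀).
PS = (0.17 − 0.032) / (1 − 0.032) = 0.138 / 0.968 ≈ 0.1426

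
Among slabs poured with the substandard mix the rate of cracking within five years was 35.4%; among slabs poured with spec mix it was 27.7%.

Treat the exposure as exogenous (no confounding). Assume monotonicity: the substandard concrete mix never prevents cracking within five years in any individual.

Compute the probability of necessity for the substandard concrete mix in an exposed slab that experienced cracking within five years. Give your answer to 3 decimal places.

PN ≈ 0.218

p₁ = 0.354, p₀ = 0.277.
Under exogeneity and monotonicity, PN = (p₁ − p₀) / p₁.
PN = (0.354 − 0.277) / 0.354 = 0.077 / 0.354 ≈ 0.2175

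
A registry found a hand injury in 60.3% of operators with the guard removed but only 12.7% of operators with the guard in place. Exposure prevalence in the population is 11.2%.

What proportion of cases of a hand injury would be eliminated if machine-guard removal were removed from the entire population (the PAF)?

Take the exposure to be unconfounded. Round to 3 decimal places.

PAF ≈ 0.296

p₁ = 0.603, p₀ = 0.127.
Overall risk P(Y=1) = π·p₁ + (1−π)·p₀ = 0.112×0.603 + 0.888×0.127 = 0.18031.
Under exogeneity, PAF = [P(Y=1) − p₀] / P(Y=1).
PAF = (0.18031 − 0.127) / 0.18031 ≈ 0.2957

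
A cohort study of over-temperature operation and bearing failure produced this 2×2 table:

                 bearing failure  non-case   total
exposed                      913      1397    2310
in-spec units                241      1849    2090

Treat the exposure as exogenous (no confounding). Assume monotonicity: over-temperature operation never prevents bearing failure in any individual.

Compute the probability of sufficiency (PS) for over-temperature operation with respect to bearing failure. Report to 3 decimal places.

PS ≈ 0.316

p₁ = P(outcome | exposed) = 913/2310 = 0.39524
p₀ = P(outcome | unexposed) = 241/2090 = 0.11531
Under exogeneity and monotonicity, PS = (p₁ − p₀)/(1 − p₀).
PS = (0.39524 − 0.11531) / 0.88469 ≈ 0.3164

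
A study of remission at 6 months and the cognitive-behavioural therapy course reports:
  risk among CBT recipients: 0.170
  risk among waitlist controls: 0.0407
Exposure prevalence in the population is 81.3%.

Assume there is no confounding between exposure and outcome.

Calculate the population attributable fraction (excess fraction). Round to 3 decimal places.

PAF ≈ 0.721

Let p₁ = 0.17, p₀ = 0.0407.
Overall risk P(Y=1) = π·p₁ + (1−π)·p₀ = 0.813×0.17 + 0.187×0.0407 = 0.14582.
Under exogeneity, PAF = [P(Y=1) − p₀] / P(Y=1).
PAF = (0.14582 − 0.0407) / 0.14582 ≈ 0.7209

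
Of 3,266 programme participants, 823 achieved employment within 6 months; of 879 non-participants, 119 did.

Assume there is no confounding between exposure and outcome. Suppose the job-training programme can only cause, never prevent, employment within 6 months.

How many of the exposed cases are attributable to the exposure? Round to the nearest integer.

p₁ = P(outcome | exposed) = 823/3266 = 0.25199
p₀ = P(outcome | unexposed) = 119/879 = 0.13538
PN = (p₁ − p₀)/p₁ = (0.25199 − 0.13538) / 0.25199 ≈ 0.46275.
Attributable cases ≈ PN × (exposed cases) = 0.46275 × 823 ≈ 380.85.

about 381 cases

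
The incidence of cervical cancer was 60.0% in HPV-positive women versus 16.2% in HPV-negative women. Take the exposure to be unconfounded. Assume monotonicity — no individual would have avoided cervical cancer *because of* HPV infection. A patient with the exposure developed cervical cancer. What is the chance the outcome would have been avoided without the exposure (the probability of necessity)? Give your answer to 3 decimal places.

p₁ = 0.6, p₀ = 0.162.
Under exogeneity and monotonicity, PN = (p₁ − p₀) / p₁.
PN = (0.6 − 0.162) / 0.6 = 0.438 / 0.6 ≈ 0.7300

PN ≈ 0.730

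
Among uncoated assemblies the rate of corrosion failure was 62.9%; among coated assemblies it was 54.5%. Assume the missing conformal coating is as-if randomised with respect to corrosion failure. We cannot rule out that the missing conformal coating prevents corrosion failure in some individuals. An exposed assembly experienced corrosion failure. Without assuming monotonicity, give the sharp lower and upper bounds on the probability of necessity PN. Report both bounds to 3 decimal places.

0.134 ≤ PN ≤ 0.723

p₁ = 0.629, p₀ = 0.545.
Under exogeneity alone the bounds on PN are max{0,(p₁−p₀)/p₁} ≤ PN ≤ min{1,(1−p₀)/p₁}.
  lower = (p₁ − p₀)/p₁ = 0.084 / 0.629 ≈ 0.1335
  upper = min{1, (1 − p₀)/p₁} = 0.455 / 0.629 ≈ 0.7234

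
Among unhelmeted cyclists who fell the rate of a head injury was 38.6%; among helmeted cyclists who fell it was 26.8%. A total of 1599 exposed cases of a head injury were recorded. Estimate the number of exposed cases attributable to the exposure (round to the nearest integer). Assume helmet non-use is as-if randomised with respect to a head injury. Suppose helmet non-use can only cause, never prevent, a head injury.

p₁ = 0.386, p₀ = 0.268.
PN = (p₁ − p₀)/p₁ = (0.386 − 0.268) / 0.386 ≈ 0.30570.
Attributable cases ≈ PN × (exposed cases) = 0.30570 × 1599 ≈ 488.81.

about 489 cases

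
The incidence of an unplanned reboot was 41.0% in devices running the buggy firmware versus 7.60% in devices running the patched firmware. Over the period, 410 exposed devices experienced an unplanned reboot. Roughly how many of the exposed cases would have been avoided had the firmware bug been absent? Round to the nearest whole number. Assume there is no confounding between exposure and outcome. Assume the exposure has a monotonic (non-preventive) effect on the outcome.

p₁ = 0.41, p₀ = 0.076.
PN = (p₁ − p₀)/p₁ = (0.41 − 0.076) / 0.41 ≈ 0.81463.
Attributable cases ≈ PN × (exposed cases) = 0.81463 × 410 ≈ 334.00.

about 334 cases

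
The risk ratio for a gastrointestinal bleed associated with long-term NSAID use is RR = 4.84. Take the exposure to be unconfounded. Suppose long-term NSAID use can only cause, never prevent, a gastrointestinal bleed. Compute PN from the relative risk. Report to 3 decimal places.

PN ≈ 0.793

Under exogeneity and monotonicity, PN = (RR − 1) / RR = 1 − 1/RR.
PN = (4.84 − 1) / 4.84 = 3.84 / 4.84 ≈ 0.7934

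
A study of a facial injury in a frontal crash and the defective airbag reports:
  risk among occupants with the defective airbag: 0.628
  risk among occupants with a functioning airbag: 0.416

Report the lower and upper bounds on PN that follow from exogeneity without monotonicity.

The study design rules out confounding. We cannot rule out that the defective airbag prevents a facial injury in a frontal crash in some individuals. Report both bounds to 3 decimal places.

Let p₁ = 0.628, p₀ = 0.416.
Under exogeneity alone the bounds on PN are max{0,(p₁−p₀)/p₁} ≤ PN ≤ min{1,(1−p₀)/p₁}.
  lower = (p₁ − p₀)/p₁ = 0.212 / 0.628 ≈ 0.3376
  upper = min{1, (1 − p₀)/p₁} = 0.584 / 0.628 ≈ 0.9299

0.338 ≤ PN ≤ 0.930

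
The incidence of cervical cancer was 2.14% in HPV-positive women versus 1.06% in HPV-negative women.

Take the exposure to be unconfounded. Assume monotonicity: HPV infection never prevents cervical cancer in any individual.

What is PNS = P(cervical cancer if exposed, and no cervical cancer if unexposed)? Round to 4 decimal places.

p₁ = 0.0214, p₀ = 0.0106.
Under exogeneity and monotonicity, PNS = p₁ − p₀.
PNS = 0.0214 − 0.0106 = 0.0108

PNS ≈ 0.0108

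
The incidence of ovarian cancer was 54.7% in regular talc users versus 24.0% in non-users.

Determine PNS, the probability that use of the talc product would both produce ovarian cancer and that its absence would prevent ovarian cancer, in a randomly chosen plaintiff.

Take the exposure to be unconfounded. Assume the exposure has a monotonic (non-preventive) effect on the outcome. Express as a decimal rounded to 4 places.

PNS ≈ 0.3070

p₁ = 0.547, p₀ = 0.24.
Under exogeneity and monotonicity, PNS = p₁ − p₀.
PNS = 0.547 − 0.24 = 0.307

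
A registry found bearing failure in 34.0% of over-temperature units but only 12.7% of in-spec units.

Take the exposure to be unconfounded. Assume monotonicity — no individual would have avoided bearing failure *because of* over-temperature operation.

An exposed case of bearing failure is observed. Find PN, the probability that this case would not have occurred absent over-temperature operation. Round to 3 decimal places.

PN ≈ 0.626

p₁ = 0.34, p₀ = 0.127.
Under exogeneity and monotonicity, PN = (p₁ − p₀) / p₁.
PN = (0.34 − 0.127) / 0.34 = 0.213 / 0.34 ≈ 0.6265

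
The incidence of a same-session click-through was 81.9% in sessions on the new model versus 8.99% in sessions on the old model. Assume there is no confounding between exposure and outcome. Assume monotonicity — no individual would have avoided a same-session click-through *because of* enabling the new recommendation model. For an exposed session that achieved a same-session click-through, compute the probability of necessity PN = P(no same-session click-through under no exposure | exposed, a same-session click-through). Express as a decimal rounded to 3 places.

PN ≈ 0.890

p₁ = 0.819, p₀ = 0.0899.
Under exogeneity and monotonicity, PN = (p₁ − p₀) / p₁.
PN = (0.819 − 0.0899) / 0.819 = 0.7291 / 0.819 ≈ 0.8902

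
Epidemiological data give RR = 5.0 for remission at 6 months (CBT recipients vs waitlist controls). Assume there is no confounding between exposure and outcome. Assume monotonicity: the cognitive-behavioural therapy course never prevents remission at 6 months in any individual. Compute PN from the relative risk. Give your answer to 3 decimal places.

PN ≈ 0.800

Under exogeneity and monotonicity, PN = (RR − 1) / RR = 1 − 1/RR.
PN = (5.0 − 1) / 5.0 = 4 / 5.0 ≈ 0.8000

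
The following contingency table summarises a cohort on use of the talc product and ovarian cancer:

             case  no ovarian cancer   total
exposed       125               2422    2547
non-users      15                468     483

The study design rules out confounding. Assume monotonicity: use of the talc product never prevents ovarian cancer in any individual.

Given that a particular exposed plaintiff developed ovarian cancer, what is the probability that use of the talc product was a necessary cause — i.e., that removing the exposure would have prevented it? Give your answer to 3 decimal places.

p₁ = P(outcome | exposed) = 125/2547 = 0.049077
p₀ = P(outcome | unexposed) = 15/483 = 0.031056
Under exogeneity and monotonicity, PN = (p₁ − p₀)/p₁.
PN = (0.049077 − 0.031056) / 0.049077 ≈ 0.3672

PN ≈ 0.367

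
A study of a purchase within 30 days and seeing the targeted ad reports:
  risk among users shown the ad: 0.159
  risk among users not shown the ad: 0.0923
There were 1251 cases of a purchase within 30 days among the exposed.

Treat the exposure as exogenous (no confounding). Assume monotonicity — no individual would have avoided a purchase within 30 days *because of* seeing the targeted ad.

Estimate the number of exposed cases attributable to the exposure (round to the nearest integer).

about 525 cases

Let p₁ = 0.159, p₀ = 0.0923.
PN = (p₁ − p₀)/p₁ = (0.159 − 0.0923) / 0.159 ≈ 0.41950.
Attributable cases ≈ PN × (exposed cases) = 0.41950 × 1251 ≈ 524.79.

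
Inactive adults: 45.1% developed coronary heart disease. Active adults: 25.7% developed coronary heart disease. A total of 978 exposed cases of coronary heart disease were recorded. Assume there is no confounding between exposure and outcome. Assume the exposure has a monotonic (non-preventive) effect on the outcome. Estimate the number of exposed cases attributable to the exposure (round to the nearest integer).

p₁ = 0.451, p₀ = 0.257.
PN = (p₁ − p₀)/p₁ = (0.451 − 0.257) / 0.451 ≈ 0.43016.
Attributable cases ≈ PN × (exposed cases) = 0.43016 × 978 ≈ 420.69.

about 421 cases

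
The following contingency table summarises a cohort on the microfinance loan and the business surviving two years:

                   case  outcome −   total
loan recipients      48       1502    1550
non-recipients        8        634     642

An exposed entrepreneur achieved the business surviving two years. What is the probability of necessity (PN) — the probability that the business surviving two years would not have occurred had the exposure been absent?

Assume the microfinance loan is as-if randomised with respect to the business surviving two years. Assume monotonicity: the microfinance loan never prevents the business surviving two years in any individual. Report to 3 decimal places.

p₁ = P(outcome | exposed) = 48/1550 = 0.030968
p₀ = P(outcome | unexposed) = 8/642 = 0.012461
Under exogeneity and monotonicity, PN = (p₁ − p₀) / p₁.
PN = (0.030968 − 0.012461) / 0.030968 = 0.018507 / 0.030968 ≈ 0.5976

PN ≈ 0.598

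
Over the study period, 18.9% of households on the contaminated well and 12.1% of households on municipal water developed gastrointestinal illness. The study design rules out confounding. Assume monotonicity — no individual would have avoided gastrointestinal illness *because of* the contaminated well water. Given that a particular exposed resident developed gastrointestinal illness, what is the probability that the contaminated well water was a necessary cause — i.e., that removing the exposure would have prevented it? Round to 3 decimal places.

p₁ = 0.189, p₀ = 0.121.
Under exogeneity and monotonicity, PN = (p₁ − p₀) / p₁.
PN = (0.189 − 0.121) / 0.189 = 0.068 / 0.189 ≈ 0.3598

PN ≈ 0.360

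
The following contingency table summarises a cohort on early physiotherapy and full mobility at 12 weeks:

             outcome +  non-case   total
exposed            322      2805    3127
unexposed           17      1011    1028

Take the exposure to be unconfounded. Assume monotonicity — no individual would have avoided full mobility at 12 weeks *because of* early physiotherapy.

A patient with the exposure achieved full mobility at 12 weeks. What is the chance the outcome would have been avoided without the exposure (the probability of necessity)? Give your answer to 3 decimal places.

p₁ = P(outcome | exposed) = 322/3127 = 0.10297
p₀ = P(outcome | unexposed) = 17/1028 = 0.016537
Under exogeneity and monotonicity, PN = (p₁ − p₀) / p₁.
PN = (0.10297 − 0.016537) / 0.10297 = 0.086437 / 0.10297 ≈ 0.8394

PN ≈ 0.839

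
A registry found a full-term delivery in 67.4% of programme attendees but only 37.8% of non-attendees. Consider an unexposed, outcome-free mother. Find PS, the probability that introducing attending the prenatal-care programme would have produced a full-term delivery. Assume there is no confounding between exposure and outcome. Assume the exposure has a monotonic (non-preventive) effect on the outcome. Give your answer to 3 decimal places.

p₁ = 0.674, p₀ = 0.378.
Under exogeneity and monotonicity, PS = (p₁ − p₀) / (1 − p₀).
PS = (0.674 − 0.378) / (1 − 0.378) = 0.296 / 0.622 ≈ 0.4759

PS ≈ 0.476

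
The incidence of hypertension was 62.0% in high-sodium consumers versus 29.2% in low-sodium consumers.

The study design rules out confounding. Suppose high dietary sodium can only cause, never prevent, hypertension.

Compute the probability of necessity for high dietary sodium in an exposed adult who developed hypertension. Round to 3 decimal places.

PN ≈ 0.529

p₁ = 0.62, p₀ = 0.292.
Under exogeneity and monotonicity, PN = (p₁ − p₀) / p₁.
PN = (0.62 − 0.292) / 0.62 = 0.328 / 0.62 ≈ 0.5290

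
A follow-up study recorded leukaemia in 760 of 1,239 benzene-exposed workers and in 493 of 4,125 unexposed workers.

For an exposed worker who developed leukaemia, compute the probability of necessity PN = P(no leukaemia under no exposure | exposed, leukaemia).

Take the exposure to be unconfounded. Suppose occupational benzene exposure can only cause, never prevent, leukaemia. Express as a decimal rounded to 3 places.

PN ≈ 0.805

p₁ = P(outcome | exposed) = 760/1239 = 0.6134
p₀ = P(outcome | unexposed) = 493/4125 = 0.11952
Under exogeneity and monotonicity, PN = (p₁ − p₀) / p₁.
PN = (0.6134 − 0.11952) / 0.6134 = 0.49388 / 0.6134 ≈ 0.8052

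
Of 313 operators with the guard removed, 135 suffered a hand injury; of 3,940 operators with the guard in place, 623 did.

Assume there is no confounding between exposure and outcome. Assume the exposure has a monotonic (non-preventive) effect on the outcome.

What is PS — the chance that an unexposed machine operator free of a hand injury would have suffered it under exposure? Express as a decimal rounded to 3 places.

p₁ = P(outcome | exposed) = 135/313 = 0.43131
p₀ = P(outcome | unexposed) = 623/3940 = 0.15812
Under exogeneity and monotonicity, PS = (p₁ − p₀) / (1 − p₀).
PS = (0.43131 − 0.15812) / (1 − 0.15812) = 0.27319 / 0.84188 ≈ 0.3245

PS ≈ 0.324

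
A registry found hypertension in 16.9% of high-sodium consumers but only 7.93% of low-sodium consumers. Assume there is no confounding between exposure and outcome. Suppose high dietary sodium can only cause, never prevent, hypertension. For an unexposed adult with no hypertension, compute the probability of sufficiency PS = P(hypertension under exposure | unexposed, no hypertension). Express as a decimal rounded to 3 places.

PS ≈ 0.097

p₁ = 0.169, p₀ = 0.0793.
Under exogeneity and monotonicity, PS = (p₁ − p₀) / (1 − p₀).
PS = (0.169 − 0.0793) / (1 − 0.0793) = 0.0897 / 0.9207 ≈ 0.0974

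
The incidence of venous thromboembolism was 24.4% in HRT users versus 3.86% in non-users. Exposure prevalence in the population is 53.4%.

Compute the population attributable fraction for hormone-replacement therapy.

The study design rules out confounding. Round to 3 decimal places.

PAF ≈ 0.740

p₁ = 0.244, p₀ = 0.0386.
Overall risk P(Y=1) = π·p₁ + (1−π)·p₀ = 0.534×0.244 + 0.466×0.0386 = 0.14828.
Under exogeneity, PAF = [P(Y=1) − p₀] / P(Y=1).
PAF = (0.14828 − 0.0386) / 0.14828 ≈ 0.7397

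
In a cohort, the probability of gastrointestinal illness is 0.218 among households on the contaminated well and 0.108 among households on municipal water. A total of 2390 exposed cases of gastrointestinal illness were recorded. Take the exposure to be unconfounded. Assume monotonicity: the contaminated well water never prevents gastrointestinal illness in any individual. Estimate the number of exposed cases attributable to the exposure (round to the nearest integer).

Let p₁ = 0.218, p₀ = 0.108.
PN = (p₁ − p₀)/p₁ = (0.218 − 0.108) / 0.218 ≈ 0.50459.
Attributable cases ≈ PN × (exposed cases) = 0.50459 × 2390 ≈ 1205.96.

about 1206 cases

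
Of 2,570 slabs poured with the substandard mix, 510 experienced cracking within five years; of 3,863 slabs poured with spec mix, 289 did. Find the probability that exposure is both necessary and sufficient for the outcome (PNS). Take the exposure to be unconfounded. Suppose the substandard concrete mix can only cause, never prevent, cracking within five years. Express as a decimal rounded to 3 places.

p₁ = P(outcome | exposed) = 510/2570 = 0.19844
p₀ = P(outcome | unexposed) = 289/3863 = 0.074812
Under exogeneity and monotonicity, PNS = p₁ − p₀.
PNS = 0.19844 − 0.074812 = 0.12363

PNS ≈ 0.124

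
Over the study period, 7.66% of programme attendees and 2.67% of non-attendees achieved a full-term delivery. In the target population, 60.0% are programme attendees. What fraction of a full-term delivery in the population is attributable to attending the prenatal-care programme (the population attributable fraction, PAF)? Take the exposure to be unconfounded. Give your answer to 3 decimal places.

p₁ = 0.0766, p₀ = 0.0267.
Overall risk P(Y=1) = π·p₁ + (1−π)·p₀ = 0.6×0.0766 + 0.4×0.0267 = 0.05664.
Under exogeneity, PAF = [P(Y=1) − p₀] / P(Y=1).
PAF = (0.05664 − 0.0267) / 0.05664 ≈ 0.5286

PAF ≈ 0.529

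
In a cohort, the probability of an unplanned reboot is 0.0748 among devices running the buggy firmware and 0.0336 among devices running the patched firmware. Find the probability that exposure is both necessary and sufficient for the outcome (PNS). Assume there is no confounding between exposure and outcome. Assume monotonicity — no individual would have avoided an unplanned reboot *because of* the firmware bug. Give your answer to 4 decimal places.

PNS ≈ 0.0412

Let p₁ = 0.0748, p₀ = 0.0336.
Under exogeneity and monotonicity, PNS = p₁ − p₀.
PNS = 0.0748 − 0.0336 = 0.0412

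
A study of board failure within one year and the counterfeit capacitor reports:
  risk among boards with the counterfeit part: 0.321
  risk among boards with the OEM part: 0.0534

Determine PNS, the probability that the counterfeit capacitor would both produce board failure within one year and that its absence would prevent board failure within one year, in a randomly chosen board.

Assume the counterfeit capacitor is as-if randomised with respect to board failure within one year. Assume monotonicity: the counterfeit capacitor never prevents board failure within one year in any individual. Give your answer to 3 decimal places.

PNS ≈ 0.268

Let p₁ = 0.321, p₀ = 0.0534.
Under exogeneity and monotonicity, PNS = p₁ − p₀.
PNS = 0.321 − 0.0534 = 0.2676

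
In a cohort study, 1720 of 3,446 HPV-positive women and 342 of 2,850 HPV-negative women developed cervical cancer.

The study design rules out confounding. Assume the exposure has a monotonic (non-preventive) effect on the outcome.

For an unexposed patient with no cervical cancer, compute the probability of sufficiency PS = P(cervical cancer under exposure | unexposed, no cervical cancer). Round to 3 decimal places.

PS ≈ 0.431

p₁ = P(outcome | exposed) = 1720/3446 = 0.49913
p₀ = P(outcome | unexposed) = 342/2850 = 0.12
Under exogeneity and monotonicity, PS = (p₁ − p₀) / (1 − p₀).
PS = (0.49913 − 0.12) / (1 − 0.12) = 0.37913 / 0.88 ≈ 0.4308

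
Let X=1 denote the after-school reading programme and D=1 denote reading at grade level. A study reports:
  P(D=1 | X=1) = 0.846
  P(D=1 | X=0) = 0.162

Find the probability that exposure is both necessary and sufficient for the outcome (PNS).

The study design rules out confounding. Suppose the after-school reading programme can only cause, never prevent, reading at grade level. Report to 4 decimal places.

Let p₁ = 0.846, p₀ = 0.162.
Under exogeneity and monotonicity, PNS = p₁ − p₀.
PNS = 0.846 − 0.162 = 0.684

PNS ≈ 0.6840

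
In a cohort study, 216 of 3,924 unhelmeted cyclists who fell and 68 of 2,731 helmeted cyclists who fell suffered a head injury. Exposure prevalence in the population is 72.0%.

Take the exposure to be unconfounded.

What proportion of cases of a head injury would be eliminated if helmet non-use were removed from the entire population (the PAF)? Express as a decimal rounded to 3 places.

p₁ = P(outcome | exposed) = 216/3924 = 0.055046
p₀ = P(outcome | unexposed) = 68/2731 = 0.024899
Overall risk P(Y=1) = π·p₁ + (1−π)·p₀ = 0.72×0.055046 + 0.28×0.024899 = 0.046605.
Under exogeneity, PAF = [P(Y=1) − p₀] / P(Y=1).
PAF = (0.046605 − 0.024899) / 0.046605 ≈ 0.4657

PAF ≈ 0.466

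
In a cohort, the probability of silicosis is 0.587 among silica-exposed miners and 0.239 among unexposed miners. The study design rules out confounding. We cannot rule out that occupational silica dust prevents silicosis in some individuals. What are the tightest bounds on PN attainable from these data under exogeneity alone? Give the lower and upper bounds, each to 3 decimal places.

Let p₁ = 0.587, p₀ = 0.239.
Under exogeneity alone the bounds on PN are max{0,(p₁−p₀)/p₁} ≤ PN ≤ min{1,(1−p₀)/p₁}.
  lower = (p₁ − p₀)/p₁ = 0.348 / 0.587 ≈ 0.5928
  upper = min{1, (1 − p₀)/p₁} = 0.761 / 0.587 ≈ 1.2964 → capped at 1

0.593 ≤ PN ≤ 1.000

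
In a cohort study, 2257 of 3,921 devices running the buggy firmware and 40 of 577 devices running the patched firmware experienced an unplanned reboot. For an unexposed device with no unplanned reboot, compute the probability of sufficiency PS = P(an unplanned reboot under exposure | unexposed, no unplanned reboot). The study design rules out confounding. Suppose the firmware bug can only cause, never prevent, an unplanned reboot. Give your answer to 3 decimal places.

PS ≈ 0.544

p₁ = P(outcome | exposed) = 2257/3921 = 0.57562
p₀ = P(outcome | unexposed) = 40/577 = 0.069324
Under exogeneity and monotonicity, PS = (p₁ − p₀) / (1 − p₀).
PS = (0.57562 − 0.069324) / (1 − 0.069324) = 0.50629 / 0.93068 ≈ 0.5440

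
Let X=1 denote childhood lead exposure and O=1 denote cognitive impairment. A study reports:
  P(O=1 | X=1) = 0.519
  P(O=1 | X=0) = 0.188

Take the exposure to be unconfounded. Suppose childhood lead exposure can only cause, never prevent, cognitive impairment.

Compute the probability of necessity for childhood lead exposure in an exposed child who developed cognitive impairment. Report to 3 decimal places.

Let p₁ = 0.519, p₀ = 0.188.
Under exogeneity and monotonicity, PN = (p₁ − p₀) / p₁.
PN = (0.519 − 0.188) / 0.519 = 0.331 / 0.519 ≈ 0.6378

PN ≈ 0.638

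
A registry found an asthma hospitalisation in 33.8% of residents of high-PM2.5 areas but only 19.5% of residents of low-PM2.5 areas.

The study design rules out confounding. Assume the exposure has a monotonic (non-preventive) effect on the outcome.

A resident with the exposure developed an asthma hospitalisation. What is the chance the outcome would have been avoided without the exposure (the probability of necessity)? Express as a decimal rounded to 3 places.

p₁ = 0.338, p₀ = 0.195.
Under exogeneity and monotonicity, PN = (p₁ − p₀) / p₁.
PN = (0.338 − 0.195) / 0.338 = 0.143 / 0.338 ≈ 0.4231

PN ≈ 0.423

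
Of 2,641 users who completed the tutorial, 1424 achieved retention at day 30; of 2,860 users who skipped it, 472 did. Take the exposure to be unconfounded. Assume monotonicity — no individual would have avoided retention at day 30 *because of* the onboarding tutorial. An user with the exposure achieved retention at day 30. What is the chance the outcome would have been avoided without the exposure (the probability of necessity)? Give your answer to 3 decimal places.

p₁ = P(outcome | exposed) = 1424/2641 = 0.53919
p₀ = P(outcome | unexposed) = 472/2860 = 0.16503
Under exogeneity and monotonicity, PN = (p₁ − p₀) / p₁.
PN = (0.53919 − 0.16503) / 0.53919 = 0.37415 / 0.53919 ≈ 0.6939

PN ≈ 0.694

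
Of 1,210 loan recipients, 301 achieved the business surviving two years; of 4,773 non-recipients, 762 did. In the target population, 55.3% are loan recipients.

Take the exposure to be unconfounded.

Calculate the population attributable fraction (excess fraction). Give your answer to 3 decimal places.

p₁ = P(outcome | exposed) = 301/1210 = 0.24876
p₀ = P(outcome | unexposed) = 762/4773 = 0.15965
Overall risk P(Y=1) = π·p₁ + (1−π)·p₀ = 0.553×0.24876 + 0.447×0.15965 = 0.20893.
Under exogeneity, PAF = [P(Y=1) − p₀] / P(Y=1).
PAF = (0.20893 − 0.15965) / 0.20893 ≈ 0.2359

PAF ≈ 0.236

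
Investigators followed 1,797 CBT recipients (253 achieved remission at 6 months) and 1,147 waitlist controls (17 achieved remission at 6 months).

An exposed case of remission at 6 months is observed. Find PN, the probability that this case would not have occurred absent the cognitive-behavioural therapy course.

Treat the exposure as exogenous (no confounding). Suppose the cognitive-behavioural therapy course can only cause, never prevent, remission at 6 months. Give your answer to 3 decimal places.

PN ≈ 0.895

p₁ = P(outcome | exposed) = 253/1797 = 0.14079
p₀ = P(outcome | unexposed) = 17/1147 = 0.014821
Under exogeneity and monotonicity, PN = (p₁ − p₀) / p₁.
PN = (0.14079 − 0.014821) / 0.14079 = 0.12597 / 0.14079 ≈ 0.8947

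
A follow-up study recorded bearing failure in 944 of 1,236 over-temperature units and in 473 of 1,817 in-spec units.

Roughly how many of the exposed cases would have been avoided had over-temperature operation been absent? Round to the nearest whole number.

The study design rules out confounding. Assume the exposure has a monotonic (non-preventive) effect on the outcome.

about 622 cases

p₁ = P(outcome | exposed) = 944/1236 = 0.76375
p₀ = P(outcome | unexposed) = 473/1817 = 0.26032
PN = (p₁ − p₀)/p₁ = (0.76375 − 0.26032) / 0.76375 ≈ 0.65916.
Attributable cases ≈ PN × (exposed cases) = 0.65916 × 944 ≈ 622.25.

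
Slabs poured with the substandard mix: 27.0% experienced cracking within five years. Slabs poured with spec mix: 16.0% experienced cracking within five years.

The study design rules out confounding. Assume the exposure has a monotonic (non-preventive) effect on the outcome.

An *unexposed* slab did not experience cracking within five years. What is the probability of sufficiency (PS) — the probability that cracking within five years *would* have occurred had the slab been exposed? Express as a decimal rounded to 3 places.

PS ≈ 0.131

p₁ = 0.27, p₀ = 0.16.
Under exogeneity and monotonicity, PS = (p₁ − p₀) / (1 − p₀).
PS = (0.27 − 0.16) / (1 − 0.16) = 0.11 / 0.84 ≈ 0.1310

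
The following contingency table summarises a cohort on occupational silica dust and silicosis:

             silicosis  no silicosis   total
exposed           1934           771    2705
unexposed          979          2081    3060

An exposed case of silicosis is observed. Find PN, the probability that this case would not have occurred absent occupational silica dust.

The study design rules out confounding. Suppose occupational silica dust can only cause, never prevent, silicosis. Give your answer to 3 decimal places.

PN ≈ 0.553

p₁ = P(outcome | exposed) = 1934/2705 = 0.71497
p₀ = P(outcome | unexposed) = 979/3060 = 0.31993
Under exogeneity and monotonicity, PN = (p₁ − p₀)/p₁.
PN = (0.71497 − 0.31993) / 0.71497 ≈ 0.5525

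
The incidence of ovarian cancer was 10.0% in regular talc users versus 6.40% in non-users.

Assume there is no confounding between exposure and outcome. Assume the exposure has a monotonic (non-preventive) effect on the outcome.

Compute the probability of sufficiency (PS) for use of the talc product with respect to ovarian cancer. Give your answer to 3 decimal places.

PS ≈ 0.038

p₁ = 0.1, p₀ = 0.064.
Under exogeneity and monotonicity, PS = (p₁ − p₀) / (1 − p₀).
PS = (0.1 − 0.064) / (1 − 0.064) = 0.036 / 0.936 ≈ 0.0385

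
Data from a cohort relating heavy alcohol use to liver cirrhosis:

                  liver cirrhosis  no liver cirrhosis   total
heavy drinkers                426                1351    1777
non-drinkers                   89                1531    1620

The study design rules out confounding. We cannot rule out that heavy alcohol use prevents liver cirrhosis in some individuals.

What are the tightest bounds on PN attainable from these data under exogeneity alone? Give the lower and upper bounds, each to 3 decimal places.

p₁ = P(outcome | exposed) = 426/1777 = 0.23973
p₀ = P(outcome | unexposed) = 89/1620 = 0.054938
Under exogeneity alone the bounds on PN are max{0,(p₁−p₀)/p₁} ≤ PN ≤ min{1,(1−p₀)/p₁}.
  lower = (p₁ − p₀)/p₁ = 0.18479 / 0.23973 ≈ 0.7708
  upper = min{1, (1 − p₀)/p₁} = 0.94506 / 0.23973 ≈ 3.9422 → capped at 1

0.771 ≤ PN ≤ 1.000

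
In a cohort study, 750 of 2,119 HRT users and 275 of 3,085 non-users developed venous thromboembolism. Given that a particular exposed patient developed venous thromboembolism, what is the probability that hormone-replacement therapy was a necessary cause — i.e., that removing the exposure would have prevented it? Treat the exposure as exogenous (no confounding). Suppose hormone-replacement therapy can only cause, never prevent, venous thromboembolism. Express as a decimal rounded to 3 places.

PN ≈ 0.748

p₁ = P(outcome | exposed) = 750/2119 = 0.35394
p₀ = P(outcome | unexposed) = 275/3085 = 0.089141
Under exogeneity and monotonicity, PN = (p₁ − p₀) / p₁.
PN = (0.35394 − 0.089141) / 0.35394 = 0.2648 / 0.35394 ≈ 0.7481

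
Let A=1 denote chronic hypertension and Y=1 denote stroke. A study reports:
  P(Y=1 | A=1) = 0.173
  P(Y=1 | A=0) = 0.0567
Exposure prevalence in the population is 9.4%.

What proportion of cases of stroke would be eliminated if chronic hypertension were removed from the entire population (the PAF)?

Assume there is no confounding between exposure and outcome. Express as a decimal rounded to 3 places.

PAF ≈ 0.162

Let p₁ = 0.173, p₀ = 0.0567.
Overall risk P(Y=1) = π·p₁ + (1−π)·p₀ = 0.094×0.173 + 0.906×0.0567 = 0.067632.
Under exogeneity, PAF = [P(Y=1) − p₀] / P(Y=1).
PAF = (0.067632 − 0.0567) / 0.067632 ≈ 0.1616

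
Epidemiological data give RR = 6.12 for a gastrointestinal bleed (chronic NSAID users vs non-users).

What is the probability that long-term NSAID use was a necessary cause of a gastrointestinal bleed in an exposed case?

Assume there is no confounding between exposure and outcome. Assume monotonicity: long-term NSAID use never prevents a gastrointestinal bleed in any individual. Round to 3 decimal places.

PN ≈ 0.837

Under exogeneity and monotonicity, PN = (RR − 1) / RR = 1 − 1/RR.
PN = (6.12 − 1) / 6.12 = 5.12 / 6.12 ≈ 0.8366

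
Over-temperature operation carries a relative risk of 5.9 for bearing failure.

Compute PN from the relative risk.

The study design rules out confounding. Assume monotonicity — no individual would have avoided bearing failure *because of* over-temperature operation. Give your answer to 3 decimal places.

Under exogeneity and monotonicity, PN = (RR − 1) / RR = 1 − 1/RR.
PN = (5.9 − 1) / 5.9 = 4.9 / 5.9 ≈ 0.8305

PN ≈ 0.831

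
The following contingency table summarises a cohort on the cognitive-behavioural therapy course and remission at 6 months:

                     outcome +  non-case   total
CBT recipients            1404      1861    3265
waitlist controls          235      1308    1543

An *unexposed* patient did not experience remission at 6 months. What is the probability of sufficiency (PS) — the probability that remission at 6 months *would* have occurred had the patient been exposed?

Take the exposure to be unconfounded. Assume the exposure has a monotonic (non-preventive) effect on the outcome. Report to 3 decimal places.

PS ≈ 0.328

p₁ = P(outcome | exposed) = 1404/3265 = 0.43002
p₀ = P(outcome | unexposed) = 235/1543 = 0.1523
Under exogeneity and monotonicity, PS = (p₁ − p₀) / (1 − p₀).
PS = (0.43002 − 0.1523) / (1 − 0.1523) = 0.27771 / 0.8477 ≈ 0.3276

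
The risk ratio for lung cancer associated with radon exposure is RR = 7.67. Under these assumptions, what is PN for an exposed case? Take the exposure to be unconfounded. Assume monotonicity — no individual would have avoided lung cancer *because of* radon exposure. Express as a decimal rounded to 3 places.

PN ≈ 0.870

Under exogeneity and monotonicity, PN = (RR − 1) / RR = 1 − 1/RR.
PN = (7.67 − 1) / 7.67 = 6.67 / 7.67 ≈ 0.8696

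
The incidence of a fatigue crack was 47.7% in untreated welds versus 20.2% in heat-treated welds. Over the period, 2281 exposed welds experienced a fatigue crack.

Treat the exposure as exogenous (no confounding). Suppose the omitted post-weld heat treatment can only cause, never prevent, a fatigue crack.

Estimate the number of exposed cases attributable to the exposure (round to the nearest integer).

p₁ = 0.477, p₀ = 0.202.
PN = (p₁ − p₀)/p₁ = (0.477 − 0.202) / 0.477 ≈ 0.57652.
Attributable cases ≈ PN × (exposed cases) = 0.57652 × 2281 ≈ 1315.04.

about 1315 cases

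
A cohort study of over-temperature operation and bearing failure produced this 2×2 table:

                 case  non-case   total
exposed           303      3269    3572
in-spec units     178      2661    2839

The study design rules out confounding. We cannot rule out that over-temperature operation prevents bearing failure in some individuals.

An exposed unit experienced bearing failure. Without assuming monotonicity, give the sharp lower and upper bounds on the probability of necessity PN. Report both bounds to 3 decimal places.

p₁ = P(outcome | exposed) = 303/3572 = 0.084826
p₀ = P(outcome | unexposed) = 178/2839 = 0.062698
Under exogeneity alone the bounds on PN are max{0,(p₁−p₀)/p₁} ≤ PN ≤ min{1,(1−p₀)/p₁}.
  lower = (p₁ − p₀)/p₁ = 0.022128 / 0.084826 ≈ 0.2609
  upper = min{1, (1 − p₀)/p₁} = 0.9373 / 0.084826 ≈ 11.0496 → capped at 1

0.261 ≤ PN ≤ 1.000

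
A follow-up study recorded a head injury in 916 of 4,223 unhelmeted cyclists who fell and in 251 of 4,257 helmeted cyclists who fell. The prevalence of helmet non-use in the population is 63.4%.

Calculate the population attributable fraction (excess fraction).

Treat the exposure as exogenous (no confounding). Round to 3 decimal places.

p₁ = P(outcome | exposed) = 916/4223 = 0.21691
p₀ = P(outcome | unexposed) = 251/4257 = 0.058962
Overall risk P(Y=1) = π·p₁ + (1−π)·p₀ = 0.634×0.21691 + 0.366×0.058962 = 0.1591.
Under exogeneity, PAF = [P(Y=1) − p₀] / P(Y=1).
PAF = (0.1591 − 0.058962) / 0.1591 ≈ 0.6294

PAF ≈ 0.629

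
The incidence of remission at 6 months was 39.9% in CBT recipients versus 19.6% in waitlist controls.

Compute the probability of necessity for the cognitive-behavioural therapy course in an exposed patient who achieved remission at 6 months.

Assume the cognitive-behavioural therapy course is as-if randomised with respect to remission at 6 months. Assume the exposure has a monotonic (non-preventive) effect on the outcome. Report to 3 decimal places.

p₁ = 0.399, p₀ = 0.196.
Under exogeneity and monotonicity, PN = (p₁ − p₀) / p₁.
PN = (0.399 − 0.196) / 0.399 = 0.203 / 0.399 ≈ 0.5088

PN ≈ 0.509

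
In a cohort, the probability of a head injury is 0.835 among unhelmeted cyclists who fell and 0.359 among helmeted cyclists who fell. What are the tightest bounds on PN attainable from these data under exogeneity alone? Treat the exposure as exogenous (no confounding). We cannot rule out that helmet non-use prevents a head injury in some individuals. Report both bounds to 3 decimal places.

Let p₁ = 0.835, p₀ = 0.359.
Under exogeneity alone the bounds on PN are max{0,(p₁−p₀)/p₁} ≤ PN ≤ min{1,(1−p₀)/p₁}.
  lower = (p₁ − p₀)/p₁ = 0.476 / 0.835 ≈ 0.5701
  upper = min{1, (1 − p₀)/p₁} = 0.641 / 0.835 ≈ 0.7677

0.570 ≤ PN ≤ 0.768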